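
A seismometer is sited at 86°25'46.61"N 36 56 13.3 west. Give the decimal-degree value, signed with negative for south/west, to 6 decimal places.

86.429614, -36.937028

Lat: 25′ + 46.61″ = 25.77683′; 86 + 25.77683/60 = 86.4296139
N ⇒ keep positive
Lon: 56′ + 13.3″ = 56.22167′; 36 + 56.22167/60 = 36.9370278
hemisphere W, so the sign is −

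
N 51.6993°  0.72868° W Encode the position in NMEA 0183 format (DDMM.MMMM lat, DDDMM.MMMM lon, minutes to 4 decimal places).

Latitude: 51° + 0.699300 × 60 = 51° 41.958000′
Lon: 0° + 0.728680 × 60 = 0° 43.720800′

5141.9580,N / 00043.7208,W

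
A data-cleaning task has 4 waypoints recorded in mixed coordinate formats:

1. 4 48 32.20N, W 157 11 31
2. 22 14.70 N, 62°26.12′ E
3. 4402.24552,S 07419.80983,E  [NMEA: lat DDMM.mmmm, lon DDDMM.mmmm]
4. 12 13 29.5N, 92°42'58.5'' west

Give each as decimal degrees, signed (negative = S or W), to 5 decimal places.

Point 1:
  Lat: 4 + 48/60 + 32.2/3600 = 4.808944
  N ⇒ keep positive
  λ: 157 + 11/60 + 31/3600 = 157.191944
  W ⇒ negate
Point 2:
  Latitude: 14.7′ = 0.245000°; total 22.245000
  N ⇒ keep positive
  λ: 26.12′ = 0.435333°; total 62.435333
  E → positive
Point 3:
  Latitude: degrees = first 2 digits = 44, minutes = 2.24552; 44 + 2.24552/60 = 44.037425
  hemisphere S, so the sign is −
  Longitude: degrees = first 3 digits = 74, minutes = 19.80983; 74 + 19.80983/60 = 74.330164
  E ⇒ keep positive
Point 4:
  Latitude: 12° + 13/60 + 29.5/3600 = 12 + 0.216667 + 0.008194 = 12.224861
  N ⇒ keep positive
  Longitude: 42′ + 58.5″ = 42.97500′; 92 + 42.97500/60 = 92.716250
  W → negative

1. 4.80894, -157.19194
2. 22.24500, 62.43533
3. -44.03743, 74.33016
4. 12.22486, -92.71625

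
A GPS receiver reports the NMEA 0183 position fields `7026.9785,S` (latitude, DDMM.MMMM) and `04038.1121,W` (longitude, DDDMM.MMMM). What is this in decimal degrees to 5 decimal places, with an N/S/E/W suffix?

70.44964° S, 40.63520° W

Lat: split at 2 digits → 70° and 26.9785′; 70 + 26.9785/60 = 70.449642
Lon: split at 3 digits → 040° and 38.1121′; 40 + 38.1121/60 = 40.635202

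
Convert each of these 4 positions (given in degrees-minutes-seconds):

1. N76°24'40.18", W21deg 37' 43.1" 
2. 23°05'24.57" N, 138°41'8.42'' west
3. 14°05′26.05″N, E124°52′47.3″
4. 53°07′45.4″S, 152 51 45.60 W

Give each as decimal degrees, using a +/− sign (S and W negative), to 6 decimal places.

1. 76.411161, -21.628639
2. 23.090158, -138.685672
3. 14.090569, 124.879806
4. -53.129278, -152.862667

Point 1:
  Lat: 24′ + 40.18″ = 24.66967′; 76 + 24.66967/60 = 76.4111611
  N ⇒ keep positive
  Longitude: 37′ + 43.1″ = 37.71833′; 21 + 37.71833/60 = 21.6286389
  W → negative
Point 2:
  φ: 5′ + 24.57″ = 5.40950′; 23 + 5.40950/60 = 23.0901583
  N ⇒ keep positive
  Longitude: 138° + 41/60 + 8.42/3600 = 138 + 0.683333 + 0.002339 = 138.6856722
  W → negative
Point 3:
  φ: 14° + 5/60 + 26.05/3600 = 14 + 0.083333 + 0.007236 = 14.0905694
  N ⇒ keep positive
  Longitude: 124° + 52/60 + 47.3/3600 = 124 + 0.866667 + 0.013139 = 124.8798056
  E ⇒ keep positive
Point 4:
  Latitude: 7′ + 45.4″ = 7.75667′; 53 + 7.75667/60 = 53.1292778
  hemisphere S, so the sign is −
  Lon: 51′ + 45.6″ = 51.76000′; 152 + 51.76000/60 = 152.8626667
  W ⇒ negate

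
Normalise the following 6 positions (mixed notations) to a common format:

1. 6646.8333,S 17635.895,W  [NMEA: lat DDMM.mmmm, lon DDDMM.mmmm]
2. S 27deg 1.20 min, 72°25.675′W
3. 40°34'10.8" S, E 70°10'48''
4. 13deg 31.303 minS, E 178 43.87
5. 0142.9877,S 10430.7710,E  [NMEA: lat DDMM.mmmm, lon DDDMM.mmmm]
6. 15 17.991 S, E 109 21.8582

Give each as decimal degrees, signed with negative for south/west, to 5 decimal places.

Point 1:
  Lat: split at 2 digits → 66° and 46.8333′; 66 + 46.8333/60 = 66.780555
  hemisphere S, so the sign is −
  λ: split at 3 digits → 176° and 35.895′; 176 + 35.895/60 = 176.598250
  W → negative
Point 2:
  φ: 1.2′ = 0.020000°; total 27.020000
  hemisphere S, so the sign is −
  Longitude: 72 + 25.675/60 = 72.427917
  hemisphere W, so the sign is −
Point 3:
  Latitude: 40 + 34/60 + 10.8/3600 = 40.569667
  hemisphere S, so the sign is −
  Lon: 70° + 10/60 + 48/3600 = 70 + 0.166667 + 0.013333 = 70.180000
  E ⇒ keep positive
Point 4:
  Lat: 31.303′ = 0.521717°; total 13.521717
  hemisphere S, so the sign is −
  Lon: 178 + 43.87/60 = 178.731167
  E → positive
Point 5:
  Latitude: degrees = first 2 digits = 1, minutes = 42.9877; 1 + 42.9877/60 = 1.716462
  S → negative
  λ: split at 3 digits → 104° and 30.771′; 104 + 30.771/60 = 104.512850
  E ⇒ keep positive
Point 6:
  φ: 17.991′ = 0.299850°; total 15.299850
  S ⇒ negate
  Lon: 21.8582′ = 0.364303°; total 109.364303
  E ⇒ keep positive

1. -66.78056, -176.59825
2. -27.02000, -72.42792
3. -40.56967, 70.18000
4. -13.52172, 178.73117
5. -1.71646, 104.51285
6. -15.29985, 109.36430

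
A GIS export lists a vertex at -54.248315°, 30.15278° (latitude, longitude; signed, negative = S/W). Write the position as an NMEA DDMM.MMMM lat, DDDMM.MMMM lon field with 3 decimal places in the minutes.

Latitude is negative → S; |value| = 54.248315
Lat: fractional part 0.248315 → 14.89890 minutes
Longitude: minutes = (30.152780 − 30) × 60 = 9.16680

5414.899,S / 03009.167,E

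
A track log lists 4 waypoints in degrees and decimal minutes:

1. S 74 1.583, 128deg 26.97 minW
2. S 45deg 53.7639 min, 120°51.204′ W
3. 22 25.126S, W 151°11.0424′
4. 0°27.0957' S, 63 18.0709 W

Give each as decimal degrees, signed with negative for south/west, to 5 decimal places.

Point 1:
  φ: 1.583′ = 0.026383°; total 74.026383
  hemisphere S, so the sign is −
  Longitude: 128 + 26.97/60 = 128.449500
  W ⇒ negate
Point 2:
  Latitude: 53.7639′ = 0.896065°; total 45.896065
  hemisphere S, so the sign is −
  Lon: 120 + 51.204/60 = 120.853400
  hemisphere W, so the sign is −
Point 3:
  Latitude: 22 + 25.126/60 = 22.418767
  hemisphere S, so the sign is −
  Longitude: 11.0424′ = 0.184040°; total 151.184040
  W → negative
Point 4:
  φ: 0 + 27.0957/60 = 0.451595
  hemisphere S, so the sign is −
  Lon: 63 + 18.0709/60 = 63.301182
  W → negative

1. -74.02638, -128.44950
2. -45.89607, -120.85340
3. -22.41877, -151.18404
4. -0.45160, -63.30118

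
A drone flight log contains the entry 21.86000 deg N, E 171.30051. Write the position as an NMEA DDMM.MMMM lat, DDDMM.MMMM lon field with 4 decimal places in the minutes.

Latitude: 21° + 0.860000 × 60 = 21° 51.600000′
Longitude: minutes = (171.300510 − 171) × 60 = 18.030600

2151.6000,N / 17118.0306,E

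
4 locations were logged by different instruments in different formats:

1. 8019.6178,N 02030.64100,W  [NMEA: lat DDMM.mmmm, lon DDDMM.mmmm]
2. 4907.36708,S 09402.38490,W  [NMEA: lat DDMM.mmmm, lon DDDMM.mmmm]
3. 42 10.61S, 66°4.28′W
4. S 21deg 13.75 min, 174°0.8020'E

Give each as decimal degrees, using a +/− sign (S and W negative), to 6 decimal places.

1. 80.326963, -20.510683
2. -49.122785, -94.039748
3. -42.176833, -66.071333
4. -21.229167, 174.013367

Point 1:
  Latitude: degrees = first 2 digits = 80, minutes = 19.6178; 80 + 19.6178/60 = 80.3269633
  N ⇒ keep positive
  λ: split at 3 digits → 020° and 30.641′; 20 + 30.641/60 = 20.5106833
  hemisphere W, so the sign is −
Point 2:
  Latitude: degrees = first 2 digits = 49, minutes = 7.36708; 49 + 7.36708/60 = 49.1227847
  S → negative
  λ: degrees = first 3 digits = 94, minutes = 2.3849; 94 + 2.3849/60 = 94.0397483
  W → negative
Point 3:
  Latitude: 42 + 10.61/60 = 42.1768333
  hemisphere S, so the sign is −
  Longitude: 4.28′ = 0.071333°; total 66.0713333
  hemisphere W, so the sign is −
Point 4:
  Lat: 13.75′ = 0.229167°; total 21.2291667
  S ⇒ negate
  Longitude: 174 + 0.802/60 = 174.0133667
  E → positive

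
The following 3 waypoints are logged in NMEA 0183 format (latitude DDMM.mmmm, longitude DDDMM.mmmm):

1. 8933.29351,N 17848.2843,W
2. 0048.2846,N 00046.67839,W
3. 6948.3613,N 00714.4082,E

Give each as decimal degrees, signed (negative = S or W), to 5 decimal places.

1. 89.55489, -178.80474
2. 0.80474, -0.77797
3. 69.80602, 7.24014

Point 1:
  Latitude: split at 2 digits → 89° and 33.29351′; 89 + 33.29351/60 = 89.554892
  N ⇒ keep positive
  Lon: split at 3 digits → 178° and 48.2843′; 178 + 48.2843/60 = 178.804738
  hemisphere W, so the sign is −
Point 2:
  φ: degrees = first 2 digits = 0, minutes = 48.2846; 0 + 48.2846/60 = 0.804743
  N ⇒ keep positive
  Lon: split at 3 digits → 000° and 46.67839′; 0 + 46.67839/60 = 0.777973
  hemisphere W, so the sign is −
Point 3:
  Lat: split at 2 digits → 69° and 48.3613′; 69 + 48.3613/60 = 69.806022
  N ⇒ keep positive
  Lon: split at 3 digits → 007° and 14.4082′; 7 + 14.4082/60 = 7.240137
  E → positive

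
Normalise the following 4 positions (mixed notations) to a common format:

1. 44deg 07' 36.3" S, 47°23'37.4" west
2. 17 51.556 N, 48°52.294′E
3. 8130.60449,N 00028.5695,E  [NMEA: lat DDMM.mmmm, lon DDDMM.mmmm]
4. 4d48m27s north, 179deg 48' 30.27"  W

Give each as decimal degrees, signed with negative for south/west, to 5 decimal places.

1. -44.12675, -47.39372
2. 17.85927, 48.87157
3. 81.51007, 0.47616
4. 4.80750, -179.80841

Point 1:
  φ: 44 + 7/60 + 36.3/3600 = 44.126750
  S ⇒ negate
  λ: 23′ + 37.4″ = 23.62333′; 47 + 23.62333/60 = 47.393722
  W → negative
Point 2:
  Lat: 17 + 51.556/60 = 17.859267
  N ⇒ keep positive
  λ: 48 + 52.294/60 = 48.871567
  E → positive
Point 3:
  φ: degrees = first 2 digits = 81, minutes = 30.60449; 81 + 30.60449/60 = 81.510075
  N → positive
  Longitude: degrees = first 3 digits = 0, minutes = 28.5695; 0 + 28.5695/60 = 0.476158
  E ⇒ keep positive
Point 4:
  Lat: 48′ + 27″ = 48.45000′; 4 + 48.45000/60 = 4.807500
  N ⇒ keep positive
  Longitude: 48′ + 30.27″ = 48.50450′; 179 + 48.50450/60 = 179.808408
  W → negative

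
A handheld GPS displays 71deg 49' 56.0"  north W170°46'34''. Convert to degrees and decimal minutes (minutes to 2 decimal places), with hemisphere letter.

71° 49.93′ N, 170° 46.57′ W

Lat: seconds/60 = 0.93333; minutes = 49 + 0.93333 = 49.9333
Lon: 46 + 34/60 = 46.5667′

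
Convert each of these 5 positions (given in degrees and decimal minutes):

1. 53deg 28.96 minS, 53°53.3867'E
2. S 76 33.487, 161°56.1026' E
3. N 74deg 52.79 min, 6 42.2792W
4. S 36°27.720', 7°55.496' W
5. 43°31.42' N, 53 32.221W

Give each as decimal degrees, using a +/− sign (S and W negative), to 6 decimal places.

Point 1:
  Lat: 53 + 28.96/60 = 53.4826667
  S ⇒ negate
  Longitude: 53 + 53.3867/60 = 53.8897783
  E → positive
Point 2:
  φ: 76 + 33.487/60 = 76.5581167
  S → negative
  Longitude: 161 + 56.1026/60 = 161.9350433
  E → positive
Point 3:
  φ: 52.79′ = 0.879833°; total 74.8798333
  N ⇒ keep positive
  Lon: 6 + 42.2792/60 = 6.7046533
  hemisphere W, so the sign is −
Point 4:
  φ: 27.72′ = 0.462000°; total 36.4620000
  S → negative
  Lon: 7 + 55.496/60 = 7.9249333
  hemisphere W, so the sign is −
Point 5:
  Lat: 31.42′ = 0.523667°; total 43.5236667
  N ⇒ keep positive
  λ: 53 + 32.221/60 = 53.5370167
  hemisphere W, so the sign is −

1. -53.482667, 53.889778
2. -76.558117, 161.935043
3. 74.879833, -6.704653
4. -36.462000, -7.924933
5. 43.523667, -53.537017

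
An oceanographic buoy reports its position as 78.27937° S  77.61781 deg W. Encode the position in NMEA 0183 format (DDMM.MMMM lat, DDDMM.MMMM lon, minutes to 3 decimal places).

φ: fractional part 0.279370 → 16.76220 minutes
λ: 77° + 0.617810 × 60 = 77° 37.06860′

7816.762,S / 07737.069,W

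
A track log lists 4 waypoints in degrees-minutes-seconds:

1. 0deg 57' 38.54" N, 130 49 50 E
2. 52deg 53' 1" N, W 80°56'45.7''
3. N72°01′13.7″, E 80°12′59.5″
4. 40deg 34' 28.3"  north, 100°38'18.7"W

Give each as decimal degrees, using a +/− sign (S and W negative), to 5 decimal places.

Point 1:
  φ: 0 + 57/60 + 38.54/3600 = 0.960706
  N ⇒ keep positive
  Lon: 49′ + 50″ = 49.83333′; 130 + 49.83333/60 = 130.830556
  E → positive
Point 2:
  φ: 52 + 53/60 + 1/3600 = 52.883611
  N → positive
  λ: 80° + 56/60 + 45.7/3600 = 80 + 0.933333 + 0.012694 = 80.946028
  W → negative
Point 3:
  Latitude: 72° + 1/60 + 13.7/3600 = 72 + 0.016667 + 0.003806 = 72.020472
  N → positive
  Longitude: 80 + 12/60 + 59.5/3600 = 80.216528
  E → positive
Point 4:
  φ: 34′ + 28.3″ = 34.47167′; 40 + 34.47167/60 = 40.574528
  N ⇒ keep positive
  Lon: 38′ + 18.7″ = 38.31167′; 100 + 38.31167/60 = 100.638528
  W ⇒ negate

1. 0.96071, 130.83056
2. 52.88361, -80.94603
3. 72.02047, 80.21653
4. 40.57453, -100.63853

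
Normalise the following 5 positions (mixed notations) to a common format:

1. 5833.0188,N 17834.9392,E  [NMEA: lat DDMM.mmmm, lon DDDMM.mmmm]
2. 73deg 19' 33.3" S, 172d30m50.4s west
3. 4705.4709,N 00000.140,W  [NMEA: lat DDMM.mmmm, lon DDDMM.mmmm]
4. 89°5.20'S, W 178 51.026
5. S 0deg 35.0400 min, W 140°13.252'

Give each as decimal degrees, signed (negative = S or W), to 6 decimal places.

Point 1:
  Latitude: degrees = first 2 digits = 58, minutes = 33.0188; 58 + 33.0188/60 = 58.5503133
  N ⇒ keep positive
  λ: degrees = first 3 digits = 178, minutes = 34.9392; 178 + 34.9392/60 = 178.5823200
  E ⇒ keep positive
Point 2:
  Latitude: 73 + 19/60 + 33.3/3600 = 73.3259167
  S → negative
  λ: 172 + 30/60 + 50.4/3600 = 172.5140000
  hemisphere W, so the sign is −
Point 3:
  φ: degrees = first 2 digits = 47, minutes = 5.4709; 47 + 5.4709/60 = 47.0911817
  N → positive
  Longitude: split at 3 digits → 000° and 0.14′; 0 + 0.14/60 = 0.0023333
  W → negative
Point 4:
  Lat: 89 + 5.2/60 = 89.0866667
  S → negative
  Lon: 178 + 51.026/60 = 178.8504333
  W → negative
Point 5:
  φ: 35.04′ = 0.584000°; total 0.5840000
  S ⇒ negate
  λ: 13.252′ = 0.220867°; total 140.2208667
  W ⇒ negate

1. 58.550313, 178.582320
2. -73.325917, -172.514000
3. 47.091182, -0.002333
4. -89.086667, -178.850433
5. -0.584000, -140.220867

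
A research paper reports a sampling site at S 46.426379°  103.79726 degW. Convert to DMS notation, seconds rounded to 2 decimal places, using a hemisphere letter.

Lat: 0.426379° → 25.58274′; 0.58274 × 60 = 34.9644″
Lon: 0.797260° → 47.83560′; 0.83560 × 60 = 50.1360″

46°25′34.96″ S, 103°47′50.14″ W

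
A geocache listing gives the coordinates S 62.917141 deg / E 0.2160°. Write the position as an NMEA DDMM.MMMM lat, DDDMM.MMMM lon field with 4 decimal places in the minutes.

Lat: fractional part 0.917141 → 55.028460 minutes
λ: minutes = (0.216000 − 0) × 60 = 12.960000

6255.0285,S / 00012.9600,E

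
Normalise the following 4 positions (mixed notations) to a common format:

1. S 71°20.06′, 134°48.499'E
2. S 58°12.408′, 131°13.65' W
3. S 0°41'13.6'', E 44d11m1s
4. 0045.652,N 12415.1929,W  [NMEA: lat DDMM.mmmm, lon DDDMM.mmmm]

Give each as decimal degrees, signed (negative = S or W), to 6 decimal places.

Point 1:
  Lat: 71 + 20.06/60 = 71.3343333
  S → negative
  λ: 48.499′ = 0.808317°; total 134.8083167
  E ⇒ keep positive
Point 2:
  Lat: 58 + 12.408/60 = 58.2068000
  S ⇒ negate
  Longitude: 13.65′ = 0.227500°; total 131.2275000
  W ⇒ negate
Point 3:
  Latitude: 41′ + 13.6″ = 41.22667′; 0 + 41.22667/60 = 0.6871111
  hemisphere S, so the sign is −
  Lon: 44 + 11/60 + 1/3600 = 44.1836111
  E → positive
Point 4:
  Lat: split at 2 digits → 00° and 45.652′; 0 + 45.652/60 = 0.7608667
  N ⇒ keep positive
  Longitude: degrees = first 3 digits = 124, minutes = 15.1929; 124 + 15.1929/60 = 124.2532150
  hemisphere W, so the sign is −

1. -71.334333, 134.808317
2. -58.206800, -131.227500
3. -0.687111, 44.183611
4. 0.760867, -124.253215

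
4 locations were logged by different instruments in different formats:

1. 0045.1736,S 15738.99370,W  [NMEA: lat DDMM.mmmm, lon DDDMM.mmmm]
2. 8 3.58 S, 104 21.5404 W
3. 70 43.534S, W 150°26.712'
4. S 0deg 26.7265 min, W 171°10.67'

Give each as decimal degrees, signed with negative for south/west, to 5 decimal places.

1. -0.75289, -157.64990
2. -8.05967, -104.35901
3. -70.72557, -150.44520
4. -0.44544, -171.17783

Point 1:
  φ: split at 2 digits → 00° and 45.1736′; 0 + 45.1736/60 = 0.752893
  hemisphere S, so the sign is −
  Longitude: degrees = first 3 digits = 157, minutes = 38.9937; 157 + 38.9937/60 = 157.649895
  W → negative
Point 2:
  Latitude: 3.58′ = 0.059667°; total 8.059667
  S → negative
  Longitude: 21.5404′ = 0.359007°; total 104.359007
  W → negative
Point 3:
  φ: 43.534′ = 0.725567°; total 70.725567
  S → negative
  Longitude: 26.712′ = 0.445200°; total 150.445200
  hemisphere W, so the sign is −
Point 4:
  Lat: 26.7265′ = 0.445442°; total 0.445442
  S ⇒ negate
  Lon: 171 + 10.67/60 = 171.177833
  W → negative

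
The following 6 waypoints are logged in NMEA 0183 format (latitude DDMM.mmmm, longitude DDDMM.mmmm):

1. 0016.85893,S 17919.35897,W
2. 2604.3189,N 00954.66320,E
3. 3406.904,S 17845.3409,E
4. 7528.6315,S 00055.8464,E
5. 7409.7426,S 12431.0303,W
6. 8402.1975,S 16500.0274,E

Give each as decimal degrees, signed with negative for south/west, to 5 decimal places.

1. -0.28098, -179.32265
2. 26.07198, 9.91105
3. -34.11507, 178.75568
4. -75.47719, 0.93077
5. -74.16238, -124.51717
6. -84.03663, 165.00046

Point 1:
  Latitude: degrees = first 2 digits = 0, minutes = 16.85893; 0 + 16.85893/60 = 0.280982
  S ⇒ negate
  Lon: split at 3 digits → 179° and 19.35897′; 179 + 19.35897/60 = 179.322650
  W → negative
Point 2:
  φ: degrees = first 2 digits = 26, minutes = 4.3189; 26 + 4.3189/60 = 26.071982
  N ⇒ keep positive
  Longitude: split at 3 digits → 009° and 54.6632′; 9 + 54.6632/60 = 9.911053
  E → positive
Point 3:
  Latitude: split at 2 digits → 34° and 6.904′; 34 + 6.904/60 = 34.115067
  hemisphere S, so the sign is −
  λ: degrees = first 3 digits = 178, minutes = 45.3409; 178 + 45.3409/60 = 178.755682
  E → positive
Point 4:
  φ: split at 2 digits → 75° and 28.6315′; 75 + 28.6315/60 = 75.477192
  hemisphere S, so the sign is −
  Lon: split at 3 digits → 000° and 55.8464′; 0 + 55.8464/60 = 0.930773
  E ⇒ keep positive
Point 5:
  φ: split at 2 digits → 74° and 9.7426′; 74 + 9.7426/60 = 74.162377
  S → negative
  Longitude: degrees = first 3 digits = 124, minutes = 31.0303; 124 + 31.0303/60 = 124.517172
  W ⇒ negate
Point 6:
  φ: split at 2 digits → 84° and 2.1975′; 84 + 2.1975/60 = 84.036625
  S → negative
  Longitude: degrees = first 3 digits = 165, minutes = 0.0274; 165 + 0.0274/60 = 165.000457
  E ⇒ keep positive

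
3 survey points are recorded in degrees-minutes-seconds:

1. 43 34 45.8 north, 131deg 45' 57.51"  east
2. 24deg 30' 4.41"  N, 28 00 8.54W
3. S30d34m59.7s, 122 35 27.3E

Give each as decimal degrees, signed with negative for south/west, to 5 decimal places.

1. 43.57939, 131.76598
2. 24.50123, -28.00237
3. -30.58325, 122.59092

Point 1:
  φ: 34′ + 45.8″ = 34.76333′; 43 + 34.76333/60 = 43.579389
  N → positive
  λ: 131 + 45/60 + 57.51/3600 = 131.765975
  E ⇒ keep positive
Point 2:
  Lat: 30′ + 4.41″ = 30.07350′; 24 + 30.07350/60 = 24.501225
  N → positive
  Longitude: 28° + 0/60 + 8.54/3600 = 28 + 0.000000 + 0.002372 = 28.002372
  W → negative
Point 3:
  Lat: 34′ + 59.7″ = 34.99500′; 30 + 34.99500/60 = 30.583250
  S → negative
  λ: 35′ + 27.3″ = 35.45500′; 122 + 35.45500/60 = 122.590917
  E → positive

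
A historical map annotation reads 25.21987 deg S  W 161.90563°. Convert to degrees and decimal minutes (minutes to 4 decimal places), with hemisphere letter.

Latitude: 25° + 0.219870 × 60 = 25° 13.192200′
Longitude: fractional part 0.905630 → 54.337800 minutes

25° 13.1922′ S, 161° 54.3378′ W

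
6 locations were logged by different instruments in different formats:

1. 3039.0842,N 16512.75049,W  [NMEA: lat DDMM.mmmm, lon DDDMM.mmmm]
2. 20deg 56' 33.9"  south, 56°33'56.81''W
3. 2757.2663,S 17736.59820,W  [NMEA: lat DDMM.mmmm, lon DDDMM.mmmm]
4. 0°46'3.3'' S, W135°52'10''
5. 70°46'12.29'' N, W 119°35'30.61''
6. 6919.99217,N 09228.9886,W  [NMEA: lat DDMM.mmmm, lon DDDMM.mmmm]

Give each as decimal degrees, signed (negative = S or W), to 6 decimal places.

Point 1:
  φ: split at 2 digits → 30° and 39.0842′; 30 + 39.0842/60 = 30.6514033
  N ⇒ keep positive
  λ: split at 3 digits → 165° and 12.75049′; 165 + 12.75049/60 = 165.2125082
  W → negative
Point 2:
  Lat: 20° + 56/60 + 33.9/3600 = 20 + 0.933333 + 0.009417 = 20.9427500
  hemisphere S, so the sign is −
  Longitude: 56 + 33/60 + 56.81/3600 = 56.5657806
  W → negative
Point 3:
  φ: split at 2 digits → 27° and 57.2663′; 27 + 57.2663/60 = 27.9544383
  S → negative
  Lon: split at 3 digits → 177° and 36.5982′; 177 + 36.5982/60 = 177.6099700
  W → negative
Point 4:
  Lat: 0° + 46/60 + 3.3/3600 = 0 + 0.766667 + 0.000917 = 0.7675833
  hemisphere S, so the sign is −
  Lon: 135 + 52/60 + 10/3600 = 135.8694444
  W ⇒ negate
Point 5:
  Latitude: 70 + 46/60 + 12.29/3600 = 70.7700806
  N → positive
  Lon: 35′ + 30.61″ = 35.51017′; 119 + 35.51017/60 = 119.5918361
  W → negative
Point 6:
  Lat: split at 2 digits → 69° and 19.99217′; 69 + 19.99217/60 = 69.3332028
  N → positive
  Longitude: degrees = first 3 digits = 92, minutes = 28.9886; 92 + 28.9886/60 = 92.4831433
  hemisphere W, so the sign is −

1. 30.651403, -165.212508
2. -20.942750, -56.565781
3. -27.954438, -177.609970
4. -0.767583, -135.869444
5. 70.770081, -119.591836
6. 69.333203, -92.483143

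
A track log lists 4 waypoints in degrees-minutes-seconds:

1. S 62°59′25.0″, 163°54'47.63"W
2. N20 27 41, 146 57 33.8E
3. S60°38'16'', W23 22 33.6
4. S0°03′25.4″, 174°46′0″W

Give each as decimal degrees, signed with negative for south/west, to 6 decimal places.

1. -62.990278, -163.913231
2. 20.461389, 146.959389
3. -60.637778, -23.376000
4. -0.057056, -174.766667

Point 1:
  φ: 62° + 59/60 + 25/3600 = 62 + 0.983333 + 0.006944 = 62.9902778
  S → negative
  Longitude: 54′ + 47.63″ = 54.79383′; 163 + 54.79383/60 = 163.9132306
  hemisphere W, so the sign is −
Point 2:
  Latitude: 20° + 27/60 + 41/3600 = 20 + 0.450000 + 0.011389 = 20.4613889
  N → positive
  Longitude: 146 + 57/60 + 33.8/3600 = 146.9593889
  E ⇒ keep positive
Point 3:
  Lat: 38′ + 16″ = 38.26667′; 60 + 38.26667/60 = 60.6377778
  S ⇒ negate
  Longitude: 23 + 22/60 + 33.6/3600 = 23.3760000
  W ⇒ negate
Point 4:
  Lat: 0° + 3/60 + 25.4/3600 = 0 + 0.050000 + 0.007056 = 0.0570556
  hemisphere S, so the sign is −
  Longitude: 174° + 46/60 + 0/3600 = 174 + 0.766667 + 0.000000 = 174.7666667
  W ⇒ negate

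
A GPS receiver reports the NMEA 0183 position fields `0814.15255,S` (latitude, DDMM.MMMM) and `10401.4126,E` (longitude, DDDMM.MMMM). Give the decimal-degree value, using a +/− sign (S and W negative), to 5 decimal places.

-8.23588, 104.02354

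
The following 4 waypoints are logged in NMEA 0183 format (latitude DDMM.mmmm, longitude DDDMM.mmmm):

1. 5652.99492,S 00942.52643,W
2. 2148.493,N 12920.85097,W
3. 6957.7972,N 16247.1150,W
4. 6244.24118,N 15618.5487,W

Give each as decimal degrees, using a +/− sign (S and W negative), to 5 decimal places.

1. -56.88325, -9.70877
2. 21.80822, -129.34752
3. 69.96329, -162.78525
4. 62.73735, -156.30915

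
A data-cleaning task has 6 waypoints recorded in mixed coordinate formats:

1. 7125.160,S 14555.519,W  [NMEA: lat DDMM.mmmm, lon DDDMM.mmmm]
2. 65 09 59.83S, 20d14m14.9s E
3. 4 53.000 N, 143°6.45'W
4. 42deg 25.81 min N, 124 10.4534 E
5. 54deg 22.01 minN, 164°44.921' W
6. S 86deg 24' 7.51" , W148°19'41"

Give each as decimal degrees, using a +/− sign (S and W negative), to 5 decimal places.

Point 1:
  Lat: degrees = first 2 digits = 71, minutes = 25.16; 71 + 25.16/60 = 71.419333
  S ⇒ negate
  λ: split at 3 digits → 145° and 55.519′; 145 + 55.519/60 = 145.925317
  hemisphere W, so the sign is −
Point 2:
  φ: 65° + 9/60 + 59.83/3600 = 65 + 0.150000 + 0.016619 = 65.166619
  S → negative
  λ: 20° + 14/60 + 14.9/3600 = 20 + 0.233333 + 0.004139 = 20.237472
  E ⇒ keep positive
Point 3:
  Latitude: 53′ = 0.883333°; total 4.883333
  N ⇒ keep positive
  Longitude: 143 + 6.45/60 = 143.107500
  hemisphere W, so the sign is −
Point 4:
  φ: 25.81′ = 0.430167°; total 42.430167
  N → positive
  Lon: 10.4534′ = 0.174223°; total 124.174223
  E ⇒ keep positive
Point 5:
  φ: 22.01′ = 0.366833°; total 54.366833
  N → positive
  λ: 44.921′ = 0.748683°; total 164.748683
  W ⇒ negate
Point 6:
  Lat: 24′ + 7.51″ = 24.12517′; 86 + 24.12517/60 = 86.402086
  S ⇒ negate
  λ: 19′ + 41″ = 19.68333′; 148 + 19.68333/60 = 148.328056
  W → negative

1. -71.41933, -145.92532
2. -65.16662, 20.23747
3. 4.88333, -143.10750
4. 42.43017, 124.17422
5. 54.36683, -164.74868
6. -86.40209, -148.32806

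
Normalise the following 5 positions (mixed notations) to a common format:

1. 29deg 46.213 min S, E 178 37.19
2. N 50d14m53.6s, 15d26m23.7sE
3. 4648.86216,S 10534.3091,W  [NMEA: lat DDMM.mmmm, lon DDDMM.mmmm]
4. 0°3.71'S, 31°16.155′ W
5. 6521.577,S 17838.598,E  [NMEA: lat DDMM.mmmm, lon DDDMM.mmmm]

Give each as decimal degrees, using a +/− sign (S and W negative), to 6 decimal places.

1. -29.770217, 178.619833
2. 50.248222, 15.439917
3. -46.814369, -105.571818
4. -0.061833, -31.269250
5. -65.359617, 178.643300

Point 1:
  Lat: 29 + 46.213/60 = 29.7702167
  S ⇒ negate
  λ: 178 + 37.19/60 = 178.6198333
  E → positive
Point 2:
  φ: 50° + 14/60 + 53.6/3600 = 50 + 0.233333 + 0.014889 = 50.2482222
  N → positive
  λ: 26′ + 23.7″ = 26.39500′; 15 + 26.39500/60 = 15.4399167
  E → positive
Point 3:
  Lat: split at 2 digits → 46° and 48.86216′; 46 + 48.86216/60 = 46.8143693
  S ⇒ negate
  Longitude: degrees = first 3 digits = 105, minutes = 34.3091; 105 + 34.3091/60 = 105.5718183
  hemisphere W, so the sign is −
Point 4:
  φ: 0 + 3.71/60 = 0.0618333
  hemisphere S, so the sign is −
  Lon: 31 + 16.155/60 = 31.2692500
  W ⇒ negate
Point 5:
  Lat: split at 2 digits → 65° and 21.577′; 65 + 21.577/60 = 65.3596167
  S → negative
  Longitude: split at 3 digits → 178° and 38.598′; 178 + 38.598/60 = 178.6433000
  E → positive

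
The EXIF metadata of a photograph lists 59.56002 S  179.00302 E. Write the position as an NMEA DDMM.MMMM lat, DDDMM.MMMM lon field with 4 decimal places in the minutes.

Lat: minutes = (59.560020 − 59) × 60 = 33.601200
Longitude: fractional part 0.003020 → 0.181200 minutes

5933.6012,S / 17900.1812,E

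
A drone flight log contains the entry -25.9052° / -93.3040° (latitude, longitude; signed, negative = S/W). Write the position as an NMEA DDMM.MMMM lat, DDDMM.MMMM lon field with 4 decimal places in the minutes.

Latitude is negative → S; |value| = 25.905200
Latitude: 25° + 0.905200 × 60 = 25° 54.312000′
Longitude is negative → W; |value| = 93.304000
λ: 93° + 0.304000 × 60 = 93° 18.240000′

2554.3120,S / 09318.2400,W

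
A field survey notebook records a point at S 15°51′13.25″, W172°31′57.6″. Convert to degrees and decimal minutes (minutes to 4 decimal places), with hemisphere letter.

15° 51.2208′ S, 172° 31.9600′ W

φ: seconds/60 = 0.22083; minutes = 51 + 0.22083 = 51.220833
Longitude: seconds/60 = 0.96000; minutes = 31 + 0.96000 = 31.960000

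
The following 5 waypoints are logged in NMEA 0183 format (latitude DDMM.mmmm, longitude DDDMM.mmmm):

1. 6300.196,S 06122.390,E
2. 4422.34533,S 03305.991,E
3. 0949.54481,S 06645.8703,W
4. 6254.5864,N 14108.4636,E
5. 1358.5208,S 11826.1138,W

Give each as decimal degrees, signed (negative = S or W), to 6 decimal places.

Point 1:
  Latitude: split at 2 digits → 63° and 0.196′; 63 + 0.196/60 = 63.0032667
  S ⇒ negate
  λ: degrees = first 3 digits = 61, minutes = 22.39; 61 + 22.39/60 = 61.3731667
  E → positive
Point 2:
  Lat: degrees = first 2 digits = 44, minutes = 22.34533; 44 + 22.34533/60 = 44.3724222
  S → negative
  Lon: split at 3 digits → 033° and 5.991′; 33 + 5.991/60 = 33.0998500
  E ⇒ keep positive
Point 3:
  Latitude: split at 2 digits → 09° and 49.54481′; 9 + 49.54481/60 = 9.8257468
  S ⇒ negate
  Lon: degrees = first 3 digits = 66, minutes = 45.8703; 66 + 45.8703/60 = 66.7645050
  W → negative
Point 4:
  φ: split at 2 digits → 62° and 54.5864′; 62 + 54.5864/60 = 62.9097733
  N → positive
  λ: degrees = first 3 digits = 141, minutes = 8.4636; 141 + 8.4636/60 = 141.1410600
  E ⇒ keep positive
Point 5:
  Lat: degrees = first 2 digits = 13, minutes = 58.5208; 13 + 58.5208/60 = 13.9753467
  S → negative
  Longitude: degrees = first 3 digits = 118, minutes = 26.1138; 118 + 26.1138/60 = 118.4352300
  W ⇒ negate

1. -63.003267, 61.373167
2. -44.372422, 33.099850
3. -9.825747, -66.764505
4. 62.909773, 141.141060
5. -13.975347, -118.435230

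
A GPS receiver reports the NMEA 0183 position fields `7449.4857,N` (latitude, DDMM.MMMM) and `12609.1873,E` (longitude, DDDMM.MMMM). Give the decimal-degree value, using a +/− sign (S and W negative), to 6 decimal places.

74.824762, 126.153122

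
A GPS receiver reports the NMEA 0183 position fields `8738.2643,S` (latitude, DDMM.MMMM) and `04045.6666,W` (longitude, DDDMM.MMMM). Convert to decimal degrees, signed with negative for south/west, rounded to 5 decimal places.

-87.63774, -40.76111

φ: degrees = first 2 digits = 87, minutes = 38.2643; 87 + 38.2643/60 = 87.637738
S ⇒ negate
λ: split at 3 digits → 040° and 45.6666′; 40 + 45.6666/60 = 40.761110
W ⇒ negate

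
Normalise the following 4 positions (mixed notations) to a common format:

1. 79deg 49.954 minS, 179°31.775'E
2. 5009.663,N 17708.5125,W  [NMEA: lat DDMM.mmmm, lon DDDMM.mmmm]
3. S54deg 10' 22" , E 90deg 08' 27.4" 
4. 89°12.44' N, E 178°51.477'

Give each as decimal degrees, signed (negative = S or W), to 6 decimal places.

Point 1:
  Lat: 79 + 49.954/60 = 79.8325667
  S ⇒ negate
  Lon: 31.775′ = 0.529583°; total 179.5295833
  E → positive
Point 2:
  Lat: degrees = first 2 digits = 50, minutes = 9.663; 50 + 9.663/60 = 50.1610500
  N → positive
  λ: split at 3 digits → 177° and 8.5125′; 177 + 8.5125/60 = 177.1418750
  W → negative
Point 3:
  Latitude: 54 + 10/60 + 22/3600 = 54.1727778
  S ⇒ negate
  λ: 90° + 8/60 + 27.4/3600 = 90 + 0.133333 + 0.007611 = 90.1409444
  E → positive
Point 4:
  φ: 12.44′ = 0.207333°; total 89.2073333
  N ⇒ keep positive
  Longitude: 51.477′ = 0.857950°; total 178.8579500
  E ⇒ keep positive

1. -79.832567, 179.529583
2. 50.161050, -177.141875
3. -54.172778, 90.140944
4. 89.207333, 178.857950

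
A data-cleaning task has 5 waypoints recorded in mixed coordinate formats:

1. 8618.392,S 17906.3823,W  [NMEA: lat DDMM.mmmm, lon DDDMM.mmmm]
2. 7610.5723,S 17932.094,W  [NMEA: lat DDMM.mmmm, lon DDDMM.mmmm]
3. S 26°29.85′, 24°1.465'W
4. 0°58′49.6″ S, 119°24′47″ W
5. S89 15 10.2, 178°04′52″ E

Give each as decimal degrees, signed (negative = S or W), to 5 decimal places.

Point 1:
  Lat: degrees = first 2 digits = 86, minutes = 18.392; 86 + 18.392/60 = 86.306533
  S ⇒ negate
  Longitude: split at 3 digits → 179° and 6.3823′; 179 + 6.3823/60 = 179.106372
  W ⇒ negate
Point 2:
  Latitude: degrees = first 2 digits = 76, minutes = 10.5723; 76 + 10.5723/60 = 76.176205
  S → negative
  λ: split at 3 digits → 179° and 32.094′; 179 + 32.094/60 = 179.534900
  W ⇒ negate
Point 3:
  φ: 29.85′ = 0.497500°; total 26.497500
  S ⇒ negate
  Lon: 24 + 1.465/60 = 24.024417
  W ⇒ negate
Point 4:
  Lat: 58′ + 49.6″ = 58.82667′; 0 + 58.82667/60 = 0.980444
  hemisphere S, so the sign is −
  λ: 119 + 24/60 + 47/3600 = 119.413056
  W ⇒ negate
Point 5:
  φ: 89° + 15/60 + 10.2/3600 = 89 + 0.250000 + 0.002833 = 89.252833
  hemisphere S, so the sign is −
  Lon: 178 + 4/60 + 52/3600 = 178.081111
  E ⇒ keep positive

1. -86.30653, -179.10637
2. -76.17621, -179.53490
3. -26.49750, -24.02442
4. -0.98044, -119.41306
5. -89.25283, 178.08111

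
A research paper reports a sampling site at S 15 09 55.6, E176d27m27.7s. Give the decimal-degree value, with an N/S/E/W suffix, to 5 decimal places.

15.16544° S, 176.45769° E

Lat: 15° + 9/60 + 55.6/3600 = 15 + 0.150000 + 0.015444 = 15.165444
λ: 176° + 27/60 + 27.7/3600 = 176 + 0.450000 + 0.007694 = 176.457694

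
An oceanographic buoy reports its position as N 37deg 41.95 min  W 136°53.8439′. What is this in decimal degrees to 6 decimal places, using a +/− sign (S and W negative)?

37.699167, -136.897398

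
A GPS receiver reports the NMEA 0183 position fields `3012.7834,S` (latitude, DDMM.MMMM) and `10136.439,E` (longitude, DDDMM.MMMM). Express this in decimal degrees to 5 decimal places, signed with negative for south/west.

Lat: degrees = first 2 digits = 30, minutes = 12.7834; 30 + 12.7834/60 = 30.213057
S ⇒ negate
Lon: degrees = first 3 digits = 101, minutes = 36.439; 101 + 36.439/60 = 101.607317
E → positive

-30.21306, 101.60732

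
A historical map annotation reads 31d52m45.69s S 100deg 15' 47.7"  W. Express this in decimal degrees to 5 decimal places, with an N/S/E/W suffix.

31.87936° S, 100.26325° W

φ: 31 + 52/60 + 45.69/3600 = 31.879358
Longitude: 100° + 15/60 + 47.7/3600 = 100 + 0.250000 + 0.013250 = 100.263250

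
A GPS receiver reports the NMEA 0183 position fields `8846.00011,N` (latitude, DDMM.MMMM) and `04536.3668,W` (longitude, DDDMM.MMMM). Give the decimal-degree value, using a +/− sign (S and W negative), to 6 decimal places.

88.766669, -45.606113

φ: degrees = first 2 digits = 88, minutes = 46.00011; 88 + 46.00011/60 = 88.7666685
N → positive
Longitude: degrees = first 3 digits = 45, minutes = 36.3668; 45 + 36.3668/60 = 45.6061133
W → negative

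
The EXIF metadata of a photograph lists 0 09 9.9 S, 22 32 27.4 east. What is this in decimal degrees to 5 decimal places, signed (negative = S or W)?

-0.15275, 22.54094

Latitude: 0 + 9/60 + 9.9/3600 = 0.152750
S → negative
Lon: 22 + 32/60 + 27.4/3600 = 22.540944
E → positive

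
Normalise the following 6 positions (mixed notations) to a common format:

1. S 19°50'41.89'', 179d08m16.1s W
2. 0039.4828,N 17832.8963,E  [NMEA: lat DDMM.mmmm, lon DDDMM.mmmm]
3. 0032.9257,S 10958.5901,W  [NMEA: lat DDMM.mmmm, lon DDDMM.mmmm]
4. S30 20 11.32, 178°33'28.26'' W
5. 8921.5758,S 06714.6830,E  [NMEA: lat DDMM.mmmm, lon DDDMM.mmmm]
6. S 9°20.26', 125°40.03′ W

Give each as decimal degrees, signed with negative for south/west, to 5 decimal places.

1. -19.84497, -179.13781
2. 0.65805, 178.54827
3. -0.54876, -109.97650
4. -30.33648, -178.55785
5. -89.35960, 67.24472
6. -9.33767, -125.66717

Point 1:
  Lat: 19° + 50/60 + 41.89/3600 = 19 + 0.833333 + 0.011636 = 19.844969
  hemisphere S, so the sign is −
  Longitude: 8′ + 16.1″ = 8.26833′; 179 + 8.26833/60 = 179.137806
  hemisphere W, so the sign is −
Point 2:
  Latitude: split at 2 digits → 00° and 39.4828′; 0 + 39.4828/60 = 0.658047
  N → positive
  Longitude: degrees = first 3 digits = 178, minutes = 32.8963; 178 + 32.8963/60 = 178.548272
  E → positive
Point 3:
  φ: split at 2 digits → 00° and 32.9257′; 0 + 32.9257/60 = 0.548762
  S → negative
  Longitude: split at 3 digits → 109° and 58.5901′; 109 + 58.5901/60 = 109.976502
  W → negative
Point 4:
  Latitude: 30° + 20/60 + 11.32/3600 = 30 + 0.333333 + 0.003144 = 30.336478
  hemisphere S, so the sign is −
  Lon: 33′ + 28.26″ = 33.47100′; 178 + 33.47100/60 = 178.557850
  W ⇒ negate
Point 5:
  Latitude: split at 2 digits → 89° and 21.5758′; 89 + 21.5758/60 = 89.359597
  S → negative
  λ: degrees = first 3 digits = 67, minutes = 14.683; 67 + 14.683/60 = 67.244717
  E ⇒ keep positive
Point 6:
  Latitude: 20.26′ = 0.337667°; total 9.337667
  hemisphere S, so the sign is −
  Longitude: 40.03′ = 0.667167°; total 125.667167
  W ⇒ negate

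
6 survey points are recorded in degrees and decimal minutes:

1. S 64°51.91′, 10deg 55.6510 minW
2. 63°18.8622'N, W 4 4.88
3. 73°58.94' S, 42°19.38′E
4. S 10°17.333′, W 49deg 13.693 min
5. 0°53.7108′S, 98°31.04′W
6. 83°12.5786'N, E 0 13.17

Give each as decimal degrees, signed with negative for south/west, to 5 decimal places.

1. -64.86517, -10.92752
2. 63.31437, -4.08133
3. -73.98233, 42.32300
4. -10.28888, -49.22822
5. -0.89518, -98.51733
6. 83.20964, 0.21950

Point 1:
  Latitude: 64 + 51.91/60 = 64.865167
  hemisphere S, so the sign is −
  Lon: 55.651′ = 0.927517°; total 10.927517
  W ⇒ negate
Point 2:
  φ: 18.8622′ = 0.314370°; total 63.314370
  N → positive
  Longitude: 4.88′ = 0.081333°; total 4.081333
  hemisphere W, so the sign is −
Point 3:
  Lat: 73 + 58.94/60 = 73.982333
  S ⇒ negate
  Longitude: 42 + 19.38/60 = 42.323000
  E → positive
Point 4:
  φ: 10 + 17.333/60 = 10.288883
  hemisphere S, so the sign is −
  Longitude: 49 + 13.693/60 = 49.228217
  W ⇒ negate
Point 5:
  Latitude: 0 + 53.7108/60 = 0.895180
  hemisphere S, so the sign is −
  Lon: 31.04′ = 0.517333°; total 98.517333
  hemisphere W, so the sign is −
Point 6:
  Lat: 12.5786′ = 0.209643°; total 83.209643
  N ⇒ keep positive
  Lon: 13.17′ = 0.219500°; total 0.219500
  E → positive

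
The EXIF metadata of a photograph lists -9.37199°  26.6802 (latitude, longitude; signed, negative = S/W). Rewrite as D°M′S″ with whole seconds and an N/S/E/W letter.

9°22′19″ S, 26°40′49″ E

Latitude is negative → S; |value| = 9.371990
Lat: 0.371990° → 22.31940′; 0.31940 × 60 = 19.16″
Lon: 0.680200 × 60 = 40.81200′ → 40′, remainder × 60 = 48.72″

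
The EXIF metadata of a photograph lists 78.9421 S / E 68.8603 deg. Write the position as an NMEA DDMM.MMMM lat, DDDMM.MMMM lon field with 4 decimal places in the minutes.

7856.5260,S / 06851.6180,E

φ: minutes = (78.942100 − 78) × 60 = 56.526000
λ: fractional part 0.860300 → 51.618000 minutes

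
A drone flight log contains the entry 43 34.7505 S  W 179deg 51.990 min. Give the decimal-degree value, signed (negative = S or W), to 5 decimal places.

-43.57918, -179.86650

Lat: 34.7505′ = 0.579175°; total 43.579175
S → negative
Longitude: 51.99′ = 0.866500°; total 179.866500
W → negative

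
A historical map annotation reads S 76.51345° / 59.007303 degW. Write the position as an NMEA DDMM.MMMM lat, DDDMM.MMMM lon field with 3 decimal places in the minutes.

7630.807,S / 05900.438,W

Latitude: 76° + 0.513450 × 60 = 76° 30.80700′
Lon: fractional part 0.007303 → 0.43818 minutes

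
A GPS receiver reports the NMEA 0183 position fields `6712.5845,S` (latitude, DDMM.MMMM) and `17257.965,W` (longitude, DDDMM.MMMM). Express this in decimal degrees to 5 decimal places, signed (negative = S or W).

Latitude: split at 2 digits → 67° and 12.5845′; 67 + 12.5845/60 = 67.209742
S ⇒ negate
Longitude: split at 3 digits → 172° and 57.965′; 172 + 57.965/60 = 172.966083
W ⇒ negate

-67.20974, -172.96608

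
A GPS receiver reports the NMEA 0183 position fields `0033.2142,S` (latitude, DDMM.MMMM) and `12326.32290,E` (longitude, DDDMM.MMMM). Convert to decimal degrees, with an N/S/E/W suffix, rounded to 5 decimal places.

φ: degrees = first 2 digits = 0, minutes = 33.2142; 0 + 33.2142/60 = 0.553570
Longitude: degrees = first 3 digits = 123, minutes = 26.3229; 123 + 26.3229/60 = 123.438715

0.55357° S, 123.43872° E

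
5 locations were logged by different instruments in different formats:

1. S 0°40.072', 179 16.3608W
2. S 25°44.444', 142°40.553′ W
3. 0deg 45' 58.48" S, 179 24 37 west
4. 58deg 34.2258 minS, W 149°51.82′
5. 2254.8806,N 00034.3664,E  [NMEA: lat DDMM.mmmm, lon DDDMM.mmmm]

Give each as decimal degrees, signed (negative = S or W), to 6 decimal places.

1. -0.667867, -179.272680
2. -25.740733, -142.675883
3. -0.766244, -179.410278
4. -58.570430, -149.863667
5. 22.914677, 0.572773

Point 1:
  Lat: 40.072′ = 0.667867°; total 0.6678667
  S ⇒ negate
  Longitude: 179 + 16.3608/60 = 179.2726800
  hemisphere W, so the sign is −
Point 2:
  Latitude: 25 + 44.444/60 = 25.7407333
  S → negative
  λ: 142 + 40.553/60 = 142.6758833
  W → negative
Point 3:
  φ: 0° + 45/60 + 58.48/3600 = 0 + 0.750000 + 0.016244 = 0.7662444
  S ⇒ negate
  Longitude: 179° + 24/60 + 37/3600 = 179 + 0.400000 + 0.010278 = 179.4102778
  W ⇒ negate
Point 4:
  Latitude: 34.2258′ = 0.570430°; total 58.5704300
  S ⇒ negate
  Longitude: 51.82′ = 0.863667°; total 149.8636667
  hemisphere W, so the sign is −
Point 5:
  φ: degrees = first 2 digits = 22, minutes = 54.8806; 22 + 54.8806/60 = 22.9146767
  N → positive
  Lon: degrees = first 3 digits = 0, minutes = 34.3664; 0 + 34.3664/60 = 0.5727733
  E ⇒ keep positive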